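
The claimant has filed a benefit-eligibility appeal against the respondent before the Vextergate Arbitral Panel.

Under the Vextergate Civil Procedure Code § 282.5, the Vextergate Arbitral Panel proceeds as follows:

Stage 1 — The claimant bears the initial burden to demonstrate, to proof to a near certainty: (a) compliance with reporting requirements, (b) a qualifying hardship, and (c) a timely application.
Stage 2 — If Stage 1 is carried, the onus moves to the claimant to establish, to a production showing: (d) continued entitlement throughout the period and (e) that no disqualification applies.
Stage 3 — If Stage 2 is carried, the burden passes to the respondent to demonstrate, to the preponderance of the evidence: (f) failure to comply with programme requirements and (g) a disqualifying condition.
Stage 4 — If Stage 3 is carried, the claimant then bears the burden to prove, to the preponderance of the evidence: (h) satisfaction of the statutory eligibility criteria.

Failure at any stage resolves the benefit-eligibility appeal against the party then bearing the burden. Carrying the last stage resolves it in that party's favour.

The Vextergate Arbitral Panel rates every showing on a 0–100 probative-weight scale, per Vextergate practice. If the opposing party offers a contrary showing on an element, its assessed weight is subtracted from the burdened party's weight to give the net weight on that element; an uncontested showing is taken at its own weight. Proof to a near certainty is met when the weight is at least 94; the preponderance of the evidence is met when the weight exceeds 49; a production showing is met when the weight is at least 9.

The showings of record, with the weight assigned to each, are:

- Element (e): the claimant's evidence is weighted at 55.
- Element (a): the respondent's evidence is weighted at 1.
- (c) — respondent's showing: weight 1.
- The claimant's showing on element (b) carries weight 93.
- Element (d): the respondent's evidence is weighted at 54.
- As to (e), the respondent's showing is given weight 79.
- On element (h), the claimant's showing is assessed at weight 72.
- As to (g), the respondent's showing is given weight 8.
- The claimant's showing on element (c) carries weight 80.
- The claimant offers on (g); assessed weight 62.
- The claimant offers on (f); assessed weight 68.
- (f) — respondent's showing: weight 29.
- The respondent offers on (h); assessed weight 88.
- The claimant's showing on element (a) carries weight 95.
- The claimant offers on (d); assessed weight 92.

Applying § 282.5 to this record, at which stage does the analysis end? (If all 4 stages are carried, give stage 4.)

stage 1

Stage 1 — burden on claimant; standard: proof to a near certainty (weight is at least 94).
    (a): 95 − 1 = 94 ≥ 94 [met]
    (b): 93 < 94 [not met]
    (c): 80 − 1 = 79 < 94 [not met]
  Stage 1 not carried; the claimant fails its burden.
The respondent prevails.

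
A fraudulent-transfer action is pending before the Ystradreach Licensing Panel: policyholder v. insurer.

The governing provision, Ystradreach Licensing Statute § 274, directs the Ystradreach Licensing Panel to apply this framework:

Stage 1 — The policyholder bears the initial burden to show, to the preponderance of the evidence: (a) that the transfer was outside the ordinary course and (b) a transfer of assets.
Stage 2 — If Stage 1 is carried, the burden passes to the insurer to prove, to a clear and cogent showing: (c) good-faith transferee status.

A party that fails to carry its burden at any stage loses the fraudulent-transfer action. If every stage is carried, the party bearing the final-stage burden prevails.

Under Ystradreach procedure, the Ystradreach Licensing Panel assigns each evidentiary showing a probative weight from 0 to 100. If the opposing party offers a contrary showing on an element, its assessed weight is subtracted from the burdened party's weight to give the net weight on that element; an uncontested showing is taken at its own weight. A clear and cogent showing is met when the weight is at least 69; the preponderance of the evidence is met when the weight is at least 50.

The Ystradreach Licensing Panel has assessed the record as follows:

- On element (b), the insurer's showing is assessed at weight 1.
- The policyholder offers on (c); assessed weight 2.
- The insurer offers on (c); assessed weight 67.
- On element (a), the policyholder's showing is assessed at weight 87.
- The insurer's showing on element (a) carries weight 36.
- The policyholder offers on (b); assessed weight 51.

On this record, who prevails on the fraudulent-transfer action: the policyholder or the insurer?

Stage 1 (policyholder, the preponderance of the evidence, weight is at least 50): (a) net 87−36=51 ≥ 50 — meets; (b) net 51−1=50 ≥ 50 — meets.
  Stage 1 is satisfied; the onus moves to the insurer.
Stage 2 (insurer, a clear and cogent showing, weight is at least 69): (c) net 67−2=65 < 69 — fails.
  The insurer does not carry Stage 2.
So the policyholder prevails.

policyholder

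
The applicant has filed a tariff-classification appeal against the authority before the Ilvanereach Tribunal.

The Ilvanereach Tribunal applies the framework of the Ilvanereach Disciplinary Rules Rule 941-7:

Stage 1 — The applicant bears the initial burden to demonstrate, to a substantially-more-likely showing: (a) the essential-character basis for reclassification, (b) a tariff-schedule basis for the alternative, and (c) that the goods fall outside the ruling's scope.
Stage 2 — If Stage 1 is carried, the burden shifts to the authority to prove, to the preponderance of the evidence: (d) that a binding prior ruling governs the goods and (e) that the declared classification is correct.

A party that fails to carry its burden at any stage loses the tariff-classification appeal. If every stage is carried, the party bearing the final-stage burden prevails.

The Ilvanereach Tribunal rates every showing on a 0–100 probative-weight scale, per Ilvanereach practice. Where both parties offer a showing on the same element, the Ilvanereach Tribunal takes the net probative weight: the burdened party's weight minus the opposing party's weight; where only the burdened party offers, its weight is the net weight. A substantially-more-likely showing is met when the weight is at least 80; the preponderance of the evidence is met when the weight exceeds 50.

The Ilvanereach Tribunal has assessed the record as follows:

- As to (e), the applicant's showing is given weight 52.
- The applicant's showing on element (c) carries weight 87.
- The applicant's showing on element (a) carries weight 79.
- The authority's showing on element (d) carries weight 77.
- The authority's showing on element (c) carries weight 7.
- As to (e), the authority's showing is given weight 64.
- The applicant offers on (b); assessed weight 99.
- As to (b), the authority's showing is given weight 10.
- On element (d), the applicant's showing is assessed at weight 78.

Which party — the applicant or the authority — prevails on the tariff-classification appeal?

authority

Stage 1 (applicant, a substantially-more-likely showing, weight is at least 80): (a) 79 < 80 — fails; (b) net 99−10=89 ≥ 80 — meets; (c) net 87−7=80 ≥ 80 — meets.
  Stage 1 not carried; the applicant fails its burden.
So the authority prevails.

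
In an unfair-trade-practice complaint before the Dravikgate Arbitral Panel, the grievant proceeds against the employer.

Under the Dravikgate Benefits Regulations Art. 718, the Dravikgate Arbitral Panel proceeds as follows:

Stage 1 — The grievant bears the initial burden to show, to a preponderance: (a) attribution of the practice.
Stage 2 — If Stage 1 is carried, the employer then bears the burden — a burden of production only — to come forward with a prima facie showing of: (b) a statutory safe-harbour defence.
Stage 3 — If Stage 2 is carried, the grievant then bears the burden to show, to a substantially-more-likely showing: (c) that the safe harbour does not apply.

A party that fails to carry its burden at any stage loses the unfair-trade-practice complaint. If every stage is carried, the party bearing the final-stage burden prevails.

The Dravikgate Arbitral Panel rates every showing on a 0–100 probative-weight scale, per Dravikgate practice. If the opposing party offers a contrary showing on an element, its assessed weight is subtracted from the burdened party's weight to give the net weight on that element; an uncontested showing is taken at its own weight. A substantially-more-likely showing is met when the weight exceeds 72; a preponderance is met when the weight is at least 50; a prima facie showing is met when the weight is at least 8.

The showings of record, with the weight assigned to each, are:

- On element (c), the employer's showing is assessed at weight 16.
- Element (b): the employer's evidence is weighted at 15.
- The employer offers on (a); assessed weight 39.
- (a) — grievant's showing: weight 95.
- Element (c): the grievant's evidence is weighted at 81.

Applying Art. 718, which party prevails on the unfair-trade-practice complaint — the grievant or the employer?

employer

Stage 1 (grievant, a preponderance, weight is at least 50): (a) net 95−39=56 ≥ 50 — meets.
  The grievant carries Stage 1; the employer now bears the burden.
Stage 2 (employer, a prima facie showing, weight is at least 8): (b) 15 ≥ 8 — meets.
  All elements met. The burden passes to the grievant.
Stage 3 (grievant, a substantially-more-likely showing, weight exceeds 72): (c) net 81−16=65 ≤ 72 — fails.
  Stage 3 not carried; the grievant fails its burden.
So the employer prevails.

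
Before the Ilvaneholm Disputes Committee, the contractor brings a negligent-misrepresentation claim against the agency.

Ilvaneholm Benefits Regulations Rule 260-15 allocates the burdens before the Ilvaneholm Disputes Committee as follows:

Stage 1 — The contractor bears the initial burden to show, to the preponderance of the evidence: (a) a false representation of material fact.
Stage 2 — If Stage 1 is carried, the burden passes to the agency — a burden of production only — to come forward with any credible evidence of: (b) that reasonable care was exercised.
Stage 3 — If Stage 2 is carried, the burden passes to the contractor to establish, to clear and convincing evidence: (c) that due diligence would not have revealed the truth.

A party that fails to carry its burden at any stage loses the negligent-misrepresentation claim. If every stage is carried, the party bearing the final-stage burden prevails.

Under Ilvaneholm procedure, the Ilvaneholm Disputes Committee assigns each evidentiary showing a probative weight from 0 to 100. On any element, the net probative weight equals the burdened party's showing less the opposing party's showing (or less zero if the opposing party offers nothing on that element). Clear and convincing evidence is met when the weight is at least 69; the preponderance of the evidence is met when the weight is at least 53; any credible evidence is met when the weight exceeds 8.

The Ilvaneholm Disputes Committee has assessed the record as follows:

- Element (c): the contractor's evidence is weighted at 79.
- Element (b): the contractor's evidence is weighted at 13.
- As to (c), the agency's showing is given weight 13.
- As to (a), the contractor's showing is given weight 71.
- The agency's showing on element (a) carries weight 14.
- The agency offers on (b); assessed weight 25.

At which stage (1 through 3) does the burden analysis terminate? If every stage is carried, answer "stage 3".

stage 3

At Stage 1 the contractor must meet the preponderance of the evidence (weight is at least 53): on (a) the weight is 71 less the opposing 14 gives net 57, which does reach 53, so (a) meets the standard.
  Stage 1 is satisfied; the onus moves to the agency.
At Stage 2 the agency must meet any credible evidence (weight exceeds 8): on (b) the weight is 25 less the opposing 13 gives net 12, > 8, so (b) meets the standard.
  All elements met. The burden passes to the contractor.
At Stage 3 the contractor must meet clear and convincing evidence (weight is at least 69): on (c) the weight is 79 less the opposing 13 gives net 66, which does not reach 69, so (c) does not meet the standard.
  The contractor does not carry Stage 3.
The agency prevails.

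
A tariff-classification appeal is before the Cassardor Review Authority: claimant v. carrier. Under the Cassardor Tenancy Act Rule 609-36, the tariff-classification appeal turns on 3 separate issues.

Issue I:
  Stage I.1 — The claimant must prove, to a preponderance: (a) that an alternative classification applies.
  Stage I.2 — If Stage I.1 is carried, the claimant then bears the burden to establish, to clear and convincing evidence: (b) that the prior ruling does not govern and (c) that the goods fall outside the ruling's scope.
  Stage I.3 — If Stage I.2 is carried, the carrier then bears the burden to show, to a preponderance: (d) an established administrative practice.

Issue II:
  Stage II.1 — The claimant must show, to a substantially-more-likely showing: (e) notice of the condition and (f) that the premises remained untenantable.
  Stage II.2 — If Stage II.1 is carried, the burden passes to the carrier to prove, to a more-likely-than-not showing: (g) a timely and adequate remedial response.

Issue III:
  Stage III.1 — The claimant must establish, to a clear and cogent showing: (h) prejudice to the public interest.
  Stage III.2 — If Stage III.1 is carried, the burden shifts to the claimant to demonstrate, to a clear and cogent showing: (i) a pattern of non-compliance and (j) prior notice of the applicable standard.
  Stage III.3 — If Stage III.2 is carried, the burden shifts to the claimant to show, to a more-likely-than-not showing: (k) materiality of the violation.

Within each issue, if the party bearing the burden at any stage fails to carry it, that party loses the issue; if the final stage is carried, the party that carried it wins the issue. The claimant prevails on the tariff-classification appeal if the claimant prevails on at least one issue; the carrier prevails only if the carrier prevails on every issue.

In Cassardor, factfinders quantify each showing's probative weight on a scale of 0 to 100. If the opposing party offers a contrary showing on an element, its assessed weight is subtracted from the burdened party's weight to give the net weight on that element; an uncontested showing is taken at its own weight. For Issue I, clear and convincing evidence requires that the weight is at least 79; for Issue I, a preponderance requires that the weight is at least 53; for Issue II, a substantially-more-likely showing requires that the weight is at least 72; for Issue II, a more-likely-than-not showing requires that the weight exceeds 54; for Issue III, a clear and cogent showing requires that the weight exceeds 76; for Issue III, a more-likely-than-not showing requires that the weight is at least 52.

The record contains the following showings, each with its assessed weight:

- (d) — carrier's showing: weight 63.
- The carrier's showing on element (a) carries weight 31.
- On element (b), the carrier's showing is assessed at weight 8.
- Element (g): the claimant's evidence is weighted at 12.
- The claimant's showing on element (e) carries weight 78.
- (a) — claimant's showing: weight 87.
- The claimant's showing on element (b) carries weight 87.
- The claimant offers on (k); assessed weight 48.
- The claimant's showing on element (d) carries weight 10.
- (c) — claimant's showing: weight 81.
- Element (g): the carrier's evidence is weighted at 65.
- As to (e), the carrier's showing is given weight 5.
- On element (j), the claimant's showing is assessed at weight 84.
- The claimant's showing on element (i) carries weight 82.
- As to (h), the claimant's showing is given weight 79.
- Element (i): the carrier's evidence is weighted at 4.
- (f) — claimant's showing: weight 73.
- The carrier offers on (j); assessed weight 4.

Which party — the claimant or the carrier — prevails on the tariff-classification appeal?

— Issue I —
Stage I.1 — burden on claimant; standard: a preponderance (weight is at least 53).
    (a): 87 − 31 = 56 ≥ 53 [met]
  Stage I.1 carried; the burden remains with the claimant.
Stage I.2 — burden on claimant; standard: clear and convincing evidence (weight is at least 79).
    (b): 87 − 8 = 79 ≥ 79 [met]
    (c): 81 ≥ 79 [met]
  All elements met. The burden passes to the carrier.
Stage I.3 — burden on carrier; standard: a preponderance (weight is at least 53).
    (d): 63 − 10 = 53 ≥ 53 [met]
  The carrier carries the last stage.
With every stage satisfied, the carrier prevails on this issue.
— Issue II —
Stage II.1 (claimant, a substantially-more-likely showing, weight is at least 72): (e) net 78−5=73 ≥ 72 — meets; (f) 73 ≥ 72 — meets.
  All elements met. The burden passes to the carrier.
Stage II.2 (carrier, a more-likely-than-not showing, weight exceeds 54): (g) net 65−12=53 ≤ 54 — fails.
  Stage II.2 not carried; the carrier fails its burden.
The analysis ends at Stage II.2; the claimant prevails on this issue.
— Issue III —
Stage III.1 — burden on claimant; standard: a clear and cogent showing (weight exceeds 76).
    (h): 79 > 76 [met]
  Stage III.1 is satisfied; the claimant continues to bear the burden.
Stage III.2 — burden on claimant; standard: a clear and cogent showing (weight exceeds 76).
    (i): 82 − 4 = 78 > 76 [met]
    (j): 84 − 4 = 80 > 76 [met]
  Stage III.2 is satisfied; the claimant continues to bear the burden.
Stage III.3 — burden on claimant; standard: a more-likely-than-not showing (weight is at least 52).
    (k): 48 < 52 [not met]
  Stage III.3 not carried; the claimant fails its burden.
The analysis ends at Stage III.3; the carrier prevails on this issue.
Per-issue: Issue I → carrier; Issue II → claimant; Issue III → carrier. The claimant must prevail on at least one issue; overall, the claimant prevails.

claimant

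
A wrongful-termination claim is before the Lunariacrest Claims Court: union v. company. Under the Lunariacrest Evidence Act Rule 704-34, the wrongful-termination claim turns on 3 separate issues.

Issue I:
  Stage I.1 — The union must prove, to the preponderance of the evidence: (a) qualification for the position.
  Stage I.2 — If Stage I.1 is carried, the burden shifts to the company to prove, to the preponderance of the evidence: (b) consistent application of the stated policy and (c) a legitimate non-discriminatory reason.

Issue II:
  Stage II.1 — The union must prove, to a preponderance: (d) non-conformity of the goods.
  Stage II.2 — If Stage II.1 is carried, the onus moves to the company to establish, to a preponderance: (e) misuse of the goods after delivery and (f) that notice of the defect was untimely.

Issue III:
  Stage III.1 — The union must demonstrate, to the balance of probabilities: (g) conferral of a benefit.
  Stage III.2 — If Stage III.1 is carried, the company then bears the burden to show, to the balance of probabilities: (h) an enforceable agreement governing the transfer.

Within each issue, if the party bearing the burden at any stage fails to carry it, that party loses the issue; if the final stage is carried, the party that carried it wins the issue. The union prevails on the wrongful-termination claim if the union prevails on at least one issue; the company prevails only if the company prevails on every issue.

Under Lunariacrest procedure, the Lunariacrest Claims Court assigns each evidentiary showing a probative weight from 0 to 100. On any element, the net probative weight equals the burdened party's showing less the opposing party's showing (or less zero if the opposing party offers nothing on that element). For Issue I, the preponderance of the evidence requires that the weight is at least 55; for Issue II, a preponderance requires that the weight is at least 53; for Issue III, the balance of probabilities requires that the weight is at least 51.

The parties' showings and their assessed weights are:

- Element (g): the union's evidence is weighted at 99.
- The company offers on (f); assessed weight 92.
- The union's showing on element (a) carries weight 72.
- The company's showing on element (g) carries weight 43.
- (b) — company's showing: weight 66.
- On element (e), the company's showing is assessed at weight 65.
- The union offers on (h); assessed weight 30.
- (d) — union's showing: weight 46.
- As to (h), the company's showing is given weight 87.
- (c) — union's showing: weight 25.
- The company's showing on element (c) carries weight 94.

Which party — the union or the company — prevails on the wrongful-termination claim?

company

— Issue I —
Stage I.1 (union, the preponderance of the evidence, weight is at least 55): (a) 72 ≥ 55 — meets.
  The union carries Stage I.1; the company now bears the burden.
Stage I.2 (company, the preponderance of the evidence, weight is at least 55): (b) 66 ≥ 55 — meets; (c) net 94−25=69 ≥ 55 — meets.
  The company carries the last stage.
With every stage satisfied, the company prevails on this issue.
— Issue II —
Stage II.1 — burden on union; standard: a preponderance (weight is at least 53).
    (d): 46 < 53 [not met]
  Not every element is met, so the union fails to carry Stage II.1.
So the company prevails on this issue.
— Issue III —
Stage III.1 (union, the balance of probabilities, weight is at least 51): (g) net 99−43=56 ≥ 51 — meets.
  All elements met. The burden passes to the company.
Stage III.2 (company, the balance of probabilities, weight is at least 51): (h) net 87−30=57 ≥ 51 — meets.
  Stage III.2 carried; the final stage is satisfied.
Every stage carried; the company prevails on this issue.
Per-issue: Issue I → company; Issue II → company; Issue III → company. The union must prevail on at least one issue; overall, the company prevails.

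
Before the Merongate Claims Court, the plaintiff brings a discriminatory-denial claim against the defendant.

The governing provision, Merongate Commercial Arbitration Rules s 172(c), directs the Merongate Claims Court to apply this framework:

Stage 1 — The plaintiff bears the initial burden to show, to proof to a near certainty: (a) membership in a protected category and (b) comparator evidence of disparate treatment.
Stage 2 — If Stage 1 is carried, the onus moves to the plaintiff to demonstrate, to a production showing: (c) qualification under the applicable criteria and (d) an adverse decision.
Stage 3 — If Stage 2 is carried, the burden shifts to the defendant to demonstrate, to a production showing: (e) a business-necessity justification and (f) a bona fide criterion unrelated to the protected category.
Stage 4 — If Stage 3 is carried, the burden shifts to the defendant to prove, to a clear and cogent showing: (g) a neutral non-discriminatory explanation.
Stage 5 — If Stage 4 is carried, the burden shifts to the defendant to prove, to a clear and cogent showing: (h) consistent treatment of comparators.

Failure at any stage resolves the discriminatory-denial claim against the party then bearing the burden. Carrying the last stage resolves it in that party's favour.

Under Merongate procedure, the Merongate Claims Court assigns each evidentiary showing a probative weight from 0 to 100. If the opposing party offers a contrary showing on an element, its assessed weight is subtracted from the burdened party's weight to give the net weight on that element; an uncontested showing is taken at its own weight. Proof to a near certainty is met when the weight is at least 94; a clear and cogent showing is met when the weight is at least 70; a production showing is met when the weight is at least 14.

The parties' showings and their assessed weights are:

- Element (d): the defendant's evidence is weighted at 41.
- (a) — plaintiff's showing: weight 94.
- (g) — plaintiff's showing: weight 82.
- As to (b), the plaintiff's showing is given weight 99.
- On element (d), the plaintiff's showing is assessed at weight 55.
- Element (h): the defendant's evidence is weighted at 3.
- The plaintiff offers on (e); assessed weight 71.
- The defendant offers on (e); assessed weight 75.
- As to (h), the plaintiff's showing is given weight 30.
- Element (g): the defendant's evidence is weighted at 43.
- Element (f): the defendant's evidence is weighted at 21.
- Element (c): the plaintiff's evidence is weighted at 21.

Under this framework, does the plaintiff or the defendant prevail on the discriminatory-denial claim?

plaintiff

At Stage 1 the plaintiff must meet proof to a near certainty (weight is at least 94): on (a) the weight is 94, ≥ 94, so (a) meets the standard; on (b) the weight is 99, which does reach 94, so (b) meets the standard.
  Stage 1 carried; the burden remains with the plaintiff.
At Stage 2 the plaintiff must meet a production showing (weight is at least 14): on (c) the weight is 21, which does reach 14, so (c) meets the standard; on (d) the weight is 55 less the opposing 41 gives net 14, which does reach 14, so (d) meets the standard.
  All elements met. The burden passes to the defendant.
At Stage 3 the defendant must meet a production showing (weight is at least 14): on (e) the weight is 75 less the opposing 71 gives net 4, < 14, so (e) does not meet the standard; on (f) the weight is 21, which does reach 14, so (f) meets the standard.
  Stage 3 not carried; the defendant fails its burden.
The analysis ends at Stage 3; the plaintiff prevails.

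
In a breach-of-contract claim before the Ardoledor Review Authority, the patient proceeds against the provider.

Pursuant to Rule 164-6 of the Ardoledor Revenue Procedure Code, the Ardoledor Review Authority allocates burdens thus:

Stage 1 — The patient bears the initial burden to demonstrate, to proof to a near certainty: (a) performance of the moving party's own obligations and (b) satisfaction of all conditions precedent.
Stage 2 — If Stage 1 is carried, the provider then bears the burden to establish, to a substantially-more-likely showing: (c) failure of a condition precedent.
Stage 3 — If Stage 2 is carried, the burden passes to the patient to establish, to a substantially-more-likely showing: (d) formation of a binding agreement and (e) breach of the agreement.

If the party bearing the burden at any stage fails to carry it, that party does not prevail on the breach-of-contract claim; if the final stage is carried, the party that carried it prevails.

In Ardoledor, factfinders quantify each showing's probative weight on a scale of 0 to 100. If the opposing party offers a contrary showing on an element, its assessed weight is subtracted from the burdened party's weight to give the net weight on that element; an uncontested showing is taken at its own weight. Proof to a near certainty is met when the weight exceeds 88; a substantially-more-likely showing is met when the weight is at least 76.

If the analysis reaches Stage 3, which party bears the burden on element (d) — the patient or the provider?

Stage 3's rule assigns the burden to the patient (to a substantially-more-likely showing).

patient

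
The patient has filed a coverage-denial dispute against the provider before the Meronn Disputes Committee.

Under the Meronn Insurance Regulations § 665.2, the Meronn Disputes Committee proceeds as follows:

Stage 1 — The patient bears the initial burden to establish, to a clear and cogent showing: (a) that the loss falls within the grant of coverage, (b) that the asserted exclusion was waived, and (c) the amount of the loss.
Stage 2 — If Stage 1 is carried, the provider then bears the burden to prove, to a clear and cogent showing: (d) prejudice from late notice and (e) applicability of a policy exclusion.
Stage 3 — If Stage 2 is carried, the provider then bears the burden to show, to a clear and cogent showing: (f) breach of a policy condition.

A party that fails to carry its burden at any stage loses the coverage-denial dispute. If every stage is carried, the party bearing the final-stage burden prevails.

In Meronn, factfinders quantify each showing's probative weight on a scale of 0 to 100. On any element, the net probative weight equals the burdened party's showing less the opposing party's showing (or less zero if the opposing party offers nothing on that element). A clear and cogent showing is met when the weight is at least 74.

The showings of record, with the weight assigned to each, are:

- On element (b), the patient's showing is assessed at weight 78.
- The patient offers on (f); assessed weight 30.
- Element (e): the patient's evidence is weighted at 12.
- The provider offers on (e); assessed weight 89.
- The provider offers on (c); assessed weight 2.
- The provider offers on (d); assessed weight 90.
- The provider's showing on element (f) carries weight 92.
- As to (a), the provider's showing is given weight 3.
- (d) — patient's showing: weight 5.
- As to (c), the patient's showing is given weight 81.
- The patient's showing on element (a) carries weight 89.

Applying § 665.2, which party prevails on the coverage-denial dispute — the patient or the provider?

patient

Stage 1 — burden on patient; standard: a clear and cogent showing (weight is at least 74).
    (a): 89 − 3 = 86 ≥ 74 [met]
    (b): 78 ≥ 74 [met]
    (c): 81 − 2 = 79 ≥ 74 [met]
  The patient carries Stage 1; the provider now bears the burden.
Stage 2 — burden on provider; standard: a clear and cogent showing (weight is at least 74).
    (d): 90 − 5 = 85 ≥ 74 [met]
    (e): 89 − 12 = 77 ≥ 74 [met]
  Stage 2 carried; the burden remains with the provider.
Stage 3 — burden on provider; standard: a clear and cogent showing (weight is at least 74).
    (f): 92 − 30 = 62 < 74 [not met]
  Not every element is met, so the provider fails to carry Stage 3.
So the patient prevails.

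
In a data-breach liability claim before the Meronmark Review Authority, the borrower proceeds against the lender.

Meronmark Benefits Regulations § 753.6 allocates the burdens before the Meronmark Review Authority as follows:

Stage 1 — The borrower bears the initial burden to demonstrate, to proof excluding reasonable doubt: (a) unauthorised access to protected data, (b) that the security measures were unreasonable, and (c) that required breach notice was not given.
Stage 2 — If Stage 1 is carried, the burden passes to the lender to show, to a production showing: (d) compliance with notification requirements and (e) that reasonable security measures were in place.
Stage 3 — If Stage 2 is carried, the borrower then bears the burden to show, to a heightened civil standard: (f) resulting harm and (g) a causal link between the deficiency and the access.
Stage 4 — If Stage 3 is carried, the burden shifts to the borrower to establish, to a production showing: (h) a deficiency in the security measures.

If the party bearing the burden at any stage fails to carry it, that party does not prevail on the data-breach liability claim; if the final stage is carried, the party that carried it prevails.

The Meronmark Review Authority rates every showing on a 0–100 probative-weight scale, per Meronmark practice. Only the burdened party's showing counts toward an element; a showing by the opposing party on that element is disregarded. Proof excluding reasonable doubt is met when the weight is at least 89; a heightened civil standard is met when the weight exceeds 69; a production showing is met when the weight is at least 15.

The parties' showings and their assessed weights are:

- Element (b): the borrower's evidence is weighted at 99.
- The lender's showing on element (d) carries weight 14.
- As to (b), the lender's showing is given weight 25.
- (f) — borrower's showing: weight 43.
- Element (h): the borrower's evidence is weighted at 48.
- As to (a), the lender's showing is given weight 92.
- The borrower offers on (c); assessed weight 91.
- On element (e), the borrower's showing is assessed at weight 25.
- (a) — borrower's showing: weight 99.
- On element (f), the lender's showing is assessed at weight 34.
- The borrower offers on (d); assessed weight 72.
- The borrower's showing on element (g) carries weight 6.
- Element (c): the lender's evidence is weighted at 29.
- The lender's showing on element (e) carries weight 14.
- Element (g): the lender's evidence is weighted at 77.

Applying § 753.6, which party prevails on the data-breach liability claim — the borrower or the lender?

Stage 1 (borrower, proof excluding reasonable doubt, weight is at least 89): (a) 99 (lender's 92 disregarded) ≥ 89 — meets; (b) 99 (lender's 25 disregarded) ≥ 89 — meets; (c) 91 (lender's 29 disregarded) ≥ 89 — meets.
  The borrower carries Stage 1; the lender now bears the burden.
Stage 2 (lender, a production showing, weight is at least 15): (d) 14 (borrower's 72 disregarded) < 15 — fails; (e) 14 (borrower's 25 disregarded) < 15 — fails.
  Stage 2 not carried; the lender fails its burden.
So the borrower prevails.

borrower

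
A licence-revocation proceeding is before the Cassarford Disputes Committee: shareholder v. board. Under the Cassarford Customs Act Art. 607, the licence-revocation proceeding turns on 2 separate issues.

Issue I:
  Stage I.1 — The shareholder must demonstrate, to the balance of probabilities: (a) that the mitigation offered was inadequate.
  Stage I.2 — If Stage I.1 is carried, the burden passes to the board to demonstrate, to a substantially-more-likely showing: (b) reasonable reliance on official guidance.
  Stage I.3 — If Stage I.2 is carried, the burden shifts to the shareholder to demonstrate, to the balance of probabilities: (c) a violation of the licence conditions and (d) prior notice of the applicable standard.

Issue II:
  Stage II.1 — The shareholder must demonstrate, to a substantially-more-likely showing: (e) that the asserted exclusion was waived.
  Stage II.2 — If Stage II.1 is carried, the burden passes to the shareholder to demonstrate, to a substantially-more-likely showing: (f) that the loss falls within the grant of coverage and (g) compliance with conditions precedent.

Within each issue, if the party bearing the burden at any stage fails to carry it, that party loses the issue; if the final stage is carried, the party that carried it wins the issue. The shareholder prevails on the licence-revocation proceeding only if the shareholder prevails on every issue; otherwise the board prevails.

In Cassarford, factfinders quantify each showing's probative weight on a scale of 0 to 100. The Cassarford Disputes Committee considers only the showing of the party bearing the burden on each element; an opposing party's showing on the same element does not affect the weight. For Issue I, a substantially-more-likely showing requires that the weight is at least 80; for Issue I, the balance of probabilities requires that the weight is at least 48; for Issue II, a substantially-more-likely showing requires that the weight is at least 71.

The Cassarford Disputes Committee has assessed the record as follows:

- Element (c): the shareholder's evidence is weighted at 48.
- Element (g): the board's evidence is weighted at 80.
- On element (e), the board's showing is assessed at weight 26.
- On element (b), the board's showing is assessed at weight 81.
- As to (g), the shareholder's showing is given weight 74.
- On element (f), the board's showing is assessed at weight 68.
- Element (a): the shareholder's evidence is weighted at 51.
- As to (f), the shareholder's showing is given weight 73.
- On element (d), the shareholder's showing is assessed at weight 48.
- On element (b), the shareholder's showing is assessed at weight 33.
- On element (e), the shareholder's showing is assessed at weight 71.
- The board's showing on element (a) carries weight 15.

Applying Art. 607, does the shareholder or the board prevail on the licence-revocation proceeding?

shareholder

— Issue I —
Stage I.1 (shareholder, the balance of probabilities, weight is at least 48): (a) 51 (board's 15 disregarded) ≥ 48 — meets.
  All elements met. The burden passes to the board.
Stage I.2 (board, a substantially-more-likely showing, weight is at least 80): (b) 81 (shareholder's 33 disregarded) ≥ 80 — meets.
  All elements met. The burden passes to the shareholder.
Stage I.3 (shareholder, the balance of probabilities, weight is at least 48): (c) 48 ≥ 48 — meets; (d) 48 ≥ 48 — meets.
  The shareholder carries the last stage.
Every stage carried; the shareholder prevails on this issue.
— Issue II —
Stage II.1 — burden on shareholder; standard: a substantially-more-likely showing (weight is at least 71).
    (e): 71 (board's 26 disregarded) ≥ 71 [met]
  Stage II.1 is satisfied; the shareholder continues to bear the burden.
Stage II.2 — burden on shareholder; standard: a substantially-more-likely showing (weight is at least 71).
    (f): 73 (board's 68 disregarded) ≥ 71 [met]
    (g): 74 (board's 80 disregarded) ≥ 71 [met]
  Stage II.2 carried; the final stage is satisfied.
Every stage carried; the shareholder prevails on this issue.
Per-issue: Issue I → shareholder; Issue II → shareholder. The shareholder must prevail on every issue; overall, the shareholder prevails.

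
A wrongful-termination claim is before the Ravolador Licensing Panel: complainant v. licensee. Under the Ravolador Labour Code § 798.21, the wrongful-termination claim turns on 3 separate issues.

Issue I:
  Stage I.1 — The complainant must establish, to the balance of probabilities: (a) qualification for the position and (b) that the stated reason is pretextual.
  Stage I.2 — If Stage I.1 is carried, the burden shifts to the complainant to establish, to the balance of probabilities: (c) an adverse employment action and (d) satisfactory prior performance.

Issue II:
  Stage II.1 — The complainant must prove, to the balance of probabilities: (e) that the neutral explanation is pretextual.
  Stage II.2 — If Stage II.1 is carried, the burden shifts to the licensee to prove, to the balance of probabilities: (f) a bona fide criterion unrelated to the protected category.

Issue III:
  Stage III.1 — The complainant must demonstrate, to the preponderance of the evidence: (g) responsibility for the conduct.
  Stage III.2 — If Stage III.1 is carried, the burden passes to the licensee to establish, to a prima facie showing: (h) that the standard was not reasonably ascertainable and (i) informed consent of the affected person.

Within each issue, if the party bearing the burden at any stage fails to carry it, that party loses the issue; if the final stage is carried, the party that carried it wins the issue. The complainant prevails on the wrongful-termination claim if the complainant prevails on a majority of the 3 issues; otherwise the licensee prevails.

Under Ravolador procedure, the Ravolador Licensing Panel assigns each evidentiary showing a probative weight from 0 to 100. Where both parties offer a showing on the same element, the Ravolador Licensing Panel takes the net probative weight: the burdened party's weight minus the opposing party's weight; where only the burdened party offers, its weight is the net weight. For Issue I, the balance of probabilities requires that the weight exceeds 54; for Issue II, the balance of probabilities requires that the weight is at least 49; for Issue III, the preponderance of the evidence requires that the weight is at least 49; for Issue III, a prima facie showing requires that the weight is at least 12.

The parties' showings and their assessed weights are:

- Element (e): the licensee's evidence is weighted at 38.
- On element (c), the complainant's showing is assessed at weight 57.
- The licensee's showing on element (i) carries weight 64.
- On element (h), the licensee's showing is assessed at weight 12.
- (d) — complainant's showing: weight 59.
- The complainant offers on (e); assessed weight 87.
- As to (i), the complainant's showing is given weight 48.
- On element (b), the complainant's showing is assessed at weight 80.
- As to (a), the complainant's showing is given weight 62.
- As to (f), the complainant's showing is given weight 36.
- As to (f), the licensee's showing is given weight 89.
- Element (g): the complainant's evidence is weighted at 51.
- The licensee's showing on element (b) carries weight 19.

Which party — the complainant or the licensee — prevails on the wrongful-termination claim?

— Issue I —
Stage I.1 — burden on complainant; standard: the balance of probabilities (weight exceeds 54).
    (a): 62 > 54 [met]
    (b): 80 − 19 = 61 > 54 [met]
  Stage I.1 is satisfied; the complainant continues to bear the burden.
Stage I.2 — burden on complainant; standard: the balance of probabilities (weight exceeds 54).
    (c): 57 > 54 [met]
    (d): 59 > 54 [met]
  The complainant carries the last stage.
Every stage carried; the complainant prevails on this issue.
— Issue II —
Stage II.1 (complainant, the balance of probabilities, weight is at least 49): (e) net 87−38=49 ≥ 49 — meets.
  All elements met. The burden passes to the licensee.
Stage II.2 (licensee, the balance of probabilities, weight is at least 49): (f) net 89−36=53 ≥ 49 — meets.
  Stage II.2 carried; the final stage is satisfied.
All stages carried — the licensee prevails on this issue.
— Issue III —
Stage III.1 — burden on complainant; standard: the preponderance of the evidence (weight is at least 49).
    (g): 51 ≥ 49 [met]
  Stage III.1 carried; the burden shifts to the licensee.
Stage III.2 — burden on licensee; standard: a prima facie showing (weight is at least 12).
    (h): 12 ≥ 12 [met]
    (i): 64 − 48 = 16 ≥ 12 [met]
  Stage III.2 carried; the final stage is satisfied.
With every stage satisfied, the licensee prevails on this issue.
Per-issue: Issue I → complainant; Issue II → licensee; Issue III → licensee. The complainant must prevail on a majority of issues; overall, the licensee prevails.

licensee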